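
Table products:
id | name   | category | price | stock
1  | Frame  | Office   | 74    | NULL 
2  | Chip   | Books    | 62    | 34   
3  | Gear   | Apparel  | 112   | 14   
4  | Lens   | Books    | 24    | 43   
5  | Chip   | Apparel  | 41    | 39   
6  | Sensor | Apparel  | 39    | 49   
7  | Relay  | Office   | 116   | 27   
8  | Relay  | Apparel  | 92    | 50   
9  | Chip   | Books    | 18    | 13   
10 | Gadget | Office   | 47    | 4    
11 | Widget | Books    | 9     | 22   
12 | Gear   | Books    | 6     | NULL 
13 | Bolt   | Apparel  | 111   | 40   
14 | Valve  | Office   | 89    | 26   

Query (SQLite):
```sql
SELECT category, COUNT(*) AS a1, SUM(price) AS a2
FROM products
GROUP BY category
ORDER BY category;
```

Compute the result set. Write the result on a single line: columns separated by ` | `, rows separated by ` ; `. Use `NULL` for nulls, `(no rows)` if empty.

Group products by category.
Per group compute: COUNT(*), SUM(price).
  Apparel: ids {3, 5, 6, 8, 13} → COUNT(*)=5, SUM(price)=395
  Books: ids {2, 4, 9, 11, 12} → COUNT(*)=5, SUM(price)=119
  Office: ids {1, 7, 10, 14} → COUNT(*)=4, SUM(price)=326

Apparel | 5 | 395 ; Books | 5 | 119 ; Office | 4 | 326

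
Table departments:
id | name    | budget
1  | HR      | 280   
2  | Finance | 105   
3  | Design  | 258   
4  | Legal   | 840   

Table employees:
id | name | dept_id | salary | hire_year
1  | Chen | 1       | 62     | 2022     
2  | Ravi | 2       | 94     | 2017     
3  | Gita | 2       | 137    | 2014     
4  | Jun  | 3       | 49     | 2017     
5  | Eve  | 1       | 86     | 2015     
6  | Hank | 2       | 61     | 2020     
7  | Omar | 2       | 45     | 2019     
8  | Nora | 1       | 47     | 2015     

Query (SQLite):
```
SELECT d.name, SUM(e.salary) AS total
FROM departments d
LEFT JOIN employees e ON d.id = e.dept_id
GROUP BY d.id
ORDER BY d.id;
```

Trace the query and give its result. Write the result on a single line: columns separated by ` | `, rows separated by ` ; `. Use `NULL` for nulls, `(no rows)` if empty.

HR | 195 ; Finance | 337 ; Design | 49 ; Legal | NULL

LEFT JOIN keeps every departments row; unmatched ones get NULL for employees columns.
Group by departments.id and compute SUM(e.salary). SUM over an all-NULL group is NULL.
  1: ids {1, 5, 8} → SUM(e.salary)=195
  2: ids {2, 3, 6, 7} → SUM(e.salary)=337
  3: ids {4} → SUM(e.salary)=49
  4: ids {—} → SUM(e.salary)=NULL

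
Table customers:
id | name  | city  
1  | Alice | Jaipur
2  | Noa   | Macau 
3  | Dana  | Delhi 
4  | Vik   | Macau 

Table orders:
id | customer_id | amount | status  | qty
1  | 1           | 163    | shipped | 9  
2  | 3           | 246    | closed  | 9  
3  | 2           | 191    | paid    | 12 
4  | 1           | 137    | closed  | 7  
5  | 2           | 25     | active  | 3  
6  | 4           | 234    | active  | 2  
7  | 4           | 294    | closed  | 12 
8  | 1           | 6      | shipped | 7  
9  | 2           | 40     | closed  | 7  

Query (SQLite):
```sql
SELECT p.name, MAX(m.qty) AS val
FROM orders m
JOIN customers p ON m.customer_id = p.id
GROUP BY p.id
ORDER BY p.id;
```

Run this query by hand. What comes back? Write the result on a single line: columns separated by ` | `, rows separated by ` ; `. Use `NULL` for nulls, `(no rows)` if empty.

Alice | 9 ; Noa | 12 ; Dana | 9 ; Vik | 12

Join each orders row to its customers via customer_id.
Group joined rows by customers.id; compute MAX(m.qty) per group.
  1: ids {1, 4, 8} → MAX(m.qty)=9
  2: ids {3, 5, 9} → MAX(m.qty)=12
  3: ids {2} → MAX(m.qty)=9
  4: ids {6, 7} → MAX(m.qty)=12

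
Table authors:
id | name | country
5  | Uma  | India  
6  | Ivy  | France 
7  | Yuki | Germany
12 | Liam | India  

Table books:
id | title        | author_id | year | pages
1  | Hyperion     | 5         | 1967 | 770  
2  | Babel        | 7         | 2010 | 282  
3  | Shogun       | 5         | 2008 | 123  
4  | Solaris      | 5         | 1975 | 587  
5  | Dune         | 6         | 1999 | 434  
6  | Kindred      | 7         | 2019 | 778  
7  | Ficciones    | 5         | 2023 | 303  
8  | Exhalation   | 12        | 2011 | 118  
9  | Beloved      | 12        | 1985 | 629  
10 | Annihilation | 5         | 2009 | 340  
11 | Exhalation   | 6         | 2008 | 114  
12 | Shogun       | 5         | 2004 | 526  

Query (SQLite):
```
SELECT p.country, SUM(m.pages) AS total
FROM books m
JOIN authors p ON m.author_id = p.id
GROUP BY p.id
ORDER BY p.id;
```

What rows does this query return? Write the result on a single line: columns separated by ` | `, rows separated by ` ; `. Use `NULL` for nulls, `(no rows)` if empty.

Join each books row to its authors via author_id.
Group joined rows by authors.id; compute SUM(m.pages) per group.
  5: ids {1, 3, 4, 7, 10, 12} → SUM(m.pages)=2649
  6: ids {5, 11} → SUM(m.pages)=548
  7: ids {2, 6} → SUM(m.pages)=1060
  12: ids {8, 9} → SUM(m.pages)=747

India | 2649 ; France | 548 ; Germany | 1060 ; India | 747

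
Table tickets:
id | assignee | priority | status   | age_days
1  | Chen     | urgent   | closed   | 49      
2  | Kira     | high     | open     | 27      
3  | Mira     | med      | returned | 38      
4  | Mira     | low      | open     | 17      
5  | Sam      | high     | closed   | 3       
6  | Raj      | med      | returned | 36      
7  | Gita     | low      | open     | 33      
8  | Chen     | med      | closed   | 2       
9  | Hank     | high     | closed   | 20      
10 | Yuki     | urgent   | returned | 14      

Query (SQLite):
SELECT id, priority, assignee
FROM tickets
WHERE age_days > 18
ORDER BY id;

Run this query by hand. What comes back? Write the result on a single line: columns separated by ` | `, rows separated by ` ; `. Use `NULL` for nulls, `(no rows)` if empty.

age_days > 18: ids {1, 2, 3, 6, 7, 9}

1 | urgent | Chen ; 2 | high | Kira ; 3 | med | Mira ; 6 | med | Raj ; 7 | low | Gita ; 9 | high | Hank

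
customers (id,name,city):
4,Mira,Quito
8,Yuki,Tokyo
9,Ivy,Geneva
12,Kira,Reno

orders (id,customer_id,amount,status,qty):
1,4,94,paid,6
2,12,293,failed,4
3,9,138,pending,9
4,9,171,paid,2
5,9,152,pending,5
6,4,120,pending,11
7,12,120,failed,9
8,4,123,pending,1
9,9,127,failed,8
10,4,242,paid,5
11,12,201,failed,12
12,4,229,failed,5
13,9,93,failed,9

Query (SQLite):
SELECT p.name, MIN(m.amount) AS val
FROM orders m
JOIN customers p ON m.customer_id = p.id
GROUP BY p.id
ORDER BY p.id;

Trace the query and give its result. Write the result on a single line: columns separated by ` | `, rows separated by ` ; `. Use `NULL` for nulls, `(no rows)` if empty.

Mira | 94 ; Ivy | 93 ; Kira | 120

Join each orders row to its customers via customer_id.
Group joined rows by customers.id; compute MIN(m.amount) per group.
  4: ids {1, 6, 8, 10, 12} → MIN(m.amount)=94
  9: ids {3, 4, 5, 9, 13} → MIN(m.amount)=93
  12: ids {2, 7, 11} → MIN(m.amount)=120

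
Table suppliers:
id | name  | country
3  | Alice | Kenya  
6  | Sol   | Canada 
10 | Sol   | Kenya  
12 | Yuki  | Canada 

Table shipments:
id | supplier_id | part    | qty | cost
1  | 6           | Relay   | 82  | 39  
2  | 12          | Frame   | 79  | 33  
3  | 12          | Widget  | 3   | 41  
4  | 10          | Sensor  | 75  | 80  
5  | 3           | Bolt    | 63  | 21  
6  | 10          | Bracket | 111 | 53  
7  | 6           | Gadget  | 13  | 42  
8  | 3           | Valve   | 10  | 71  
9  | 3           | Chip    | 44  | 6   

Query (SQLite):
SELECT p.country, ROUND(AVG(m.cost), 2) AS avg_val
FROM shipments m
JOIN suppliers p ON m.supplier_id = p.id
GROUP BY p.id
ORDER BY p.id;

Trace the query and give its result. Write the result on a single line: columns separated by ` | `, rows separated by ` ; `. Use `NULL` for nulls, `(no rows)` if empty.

Join each shipments row to its suppliers via supplier_id.
Group joined rows by suppliers.id; compute ROUND(AVG(m.cost), 2) per group.
  3: ids {5, 8, 9} → ROUND(AVG(m.cost), 2)=32.67
  6: ids {1, 7} → ROUND(AVG(m.cost), 2)=40.5
  10: ids {4, 6} → ROUND(AVG(m.cost), 2)=66.5
  12: ids {2, 3} → ROUND(AVG(m.cost), 2)=37

Kenya | 32.67 ; Canada | 40.5 ; Kenya | 66.5 ; Canada | 37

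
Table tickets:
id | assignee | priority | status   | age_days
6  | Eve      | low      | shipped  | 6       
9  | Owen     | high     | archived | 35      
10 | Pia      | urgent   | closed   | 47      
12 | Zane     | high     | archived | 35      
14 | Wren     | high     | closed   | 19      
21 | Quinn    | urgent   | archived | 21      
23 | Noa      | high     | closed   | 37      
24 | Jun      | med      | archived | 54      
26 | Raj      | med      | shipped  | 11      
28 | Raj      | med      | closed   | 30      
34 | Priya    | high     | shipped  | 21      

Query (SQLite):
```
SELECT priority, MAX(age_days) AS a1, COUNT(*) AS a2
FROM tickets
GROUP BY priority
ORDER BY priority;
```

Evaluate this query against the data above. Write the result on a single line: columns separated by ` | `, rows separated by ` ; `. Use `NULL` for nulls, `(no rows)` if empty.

high | 37 | 5 ; low | 6 | 1 ; med | 54 | 3 ; urgent | 47 | 2

Group tickets by priority.
Per group compute: MAX(age_days), COUNT(*).
  high: ids {9, 12, 14, 23, 34} → MAX(age_days)=37, COUNT(*)=5
  low: ids {6} → MAX(age_days)=6, COUNT(*)=1
  med: ids {24, 26, 28} → MAX(age_days)=54, COUNT(*)=3
  urgent: ids {10, 21} → MAX(age_days)=47, COUNT(*)=2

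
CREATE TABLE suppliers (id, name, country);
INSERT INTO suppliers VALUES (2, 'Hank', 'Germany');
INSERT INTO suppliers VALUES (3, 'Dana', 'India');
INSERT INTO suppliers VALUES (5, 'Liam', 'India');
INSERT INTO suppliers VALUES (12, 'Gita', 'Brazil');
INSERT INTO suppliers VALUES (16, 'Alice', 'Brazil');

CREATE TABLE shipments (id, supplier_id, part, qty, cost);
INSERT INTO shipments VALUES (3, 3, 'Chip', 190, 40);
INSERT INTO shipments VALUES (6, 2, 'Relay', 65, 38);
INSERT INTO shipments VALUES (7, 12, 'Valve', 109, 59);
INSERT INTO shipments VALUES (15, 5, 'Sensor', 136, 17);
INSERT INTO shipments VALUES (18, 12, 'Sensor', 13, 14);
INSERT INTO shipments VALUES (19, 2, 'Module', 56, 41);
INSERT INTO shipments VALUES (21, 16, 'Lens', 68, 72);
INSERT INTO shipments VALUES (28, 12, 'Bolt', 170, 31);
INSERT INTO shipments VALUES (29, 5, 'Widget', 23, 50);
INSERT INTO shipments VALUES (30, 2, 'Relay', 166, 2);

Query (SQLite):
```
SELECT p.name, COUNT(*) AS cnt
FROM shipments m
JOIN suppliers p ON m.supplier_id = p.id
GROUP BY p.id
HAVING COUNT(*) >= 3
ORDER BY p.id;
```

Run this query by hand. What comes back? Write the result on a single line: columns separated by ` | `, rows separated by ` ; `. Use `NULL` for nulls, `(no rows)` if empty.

Hank | 3 ; Gita | 3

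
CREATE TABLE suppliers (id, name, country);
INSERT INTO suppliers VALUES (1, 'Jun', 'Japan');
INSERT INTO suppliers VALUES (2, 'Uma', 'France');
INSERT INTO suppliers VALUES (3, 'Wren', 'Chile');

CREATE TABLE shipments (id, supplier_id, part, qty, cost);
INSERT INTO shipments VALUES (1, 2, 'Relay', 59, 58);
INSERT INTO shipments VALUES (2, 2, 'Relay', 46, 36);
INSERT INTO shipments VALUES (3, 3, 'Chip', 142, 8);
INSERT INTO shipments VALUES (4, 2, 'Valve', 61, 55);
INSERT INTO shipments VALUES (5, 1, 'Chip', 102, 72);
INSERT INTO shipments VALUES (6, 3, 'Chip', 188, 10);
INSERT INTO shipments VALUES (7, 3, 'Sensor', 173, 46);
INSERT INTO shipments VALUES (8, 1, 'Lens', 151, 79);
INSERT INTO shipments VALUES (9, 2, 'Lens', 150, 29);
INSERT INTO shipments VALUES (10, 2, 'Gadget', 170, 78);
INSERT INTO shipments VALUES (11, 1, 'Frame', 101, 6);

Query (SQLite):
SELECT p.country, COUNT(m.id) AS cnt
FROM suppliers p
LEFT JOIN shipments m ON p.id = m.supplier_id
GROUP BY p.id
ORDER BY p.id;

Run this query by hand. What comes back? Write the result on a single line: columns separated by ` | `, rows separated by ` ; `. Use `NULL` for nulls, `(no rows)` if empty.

LEFT JOIN keeps every suppliers row; unmatched ones get NULL for shipments columns.
Group by suppliers.id and compute COUNT(m.id). COUNT(col) of an all-NULL group is 0.
  1: ids {5, 8, 11} → COUNT(m.id)=3
  2: ids {1, 2, 4, 9, 10} → COUNT(m.id)=5
  3: ids {3, 6, 7} → COUNT(m.id)=3

Japan | 3 ; France | 5 ; Chile | 3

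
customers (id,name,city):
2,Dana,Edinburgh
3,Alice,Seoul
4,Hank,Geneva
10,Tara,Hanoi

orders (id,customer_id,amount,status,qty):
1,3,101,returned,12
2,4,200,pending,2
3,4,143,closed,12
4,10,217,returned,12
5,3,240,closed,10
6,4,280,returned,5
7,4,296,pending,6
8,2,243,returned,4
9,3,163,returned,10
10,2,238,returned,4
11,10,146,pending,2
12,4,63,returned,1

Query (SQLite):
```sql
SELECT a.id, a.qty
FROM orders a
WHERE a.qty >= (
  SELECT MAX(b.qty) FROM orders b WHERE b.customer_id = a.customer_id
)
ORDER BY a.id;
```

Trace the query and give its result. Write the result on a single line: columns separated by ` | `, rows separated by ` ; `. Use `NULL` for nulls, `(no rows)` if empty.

1 | 12 ; 3 | 12 ; 4 | 12 ; 8 | 4 ; 10 | 4

For each orders row a, compute MAX(qty) over rows sharing a.customer_id.
Keep row a if a.qty >= that per-group MAX.
  customer_id=2: MAX(qty) = 4
  customer_id=3: MAX(qty) = 12
  customer_id=4: MAX(qty) = 12
  customer_id=10: MAX(qty) = 12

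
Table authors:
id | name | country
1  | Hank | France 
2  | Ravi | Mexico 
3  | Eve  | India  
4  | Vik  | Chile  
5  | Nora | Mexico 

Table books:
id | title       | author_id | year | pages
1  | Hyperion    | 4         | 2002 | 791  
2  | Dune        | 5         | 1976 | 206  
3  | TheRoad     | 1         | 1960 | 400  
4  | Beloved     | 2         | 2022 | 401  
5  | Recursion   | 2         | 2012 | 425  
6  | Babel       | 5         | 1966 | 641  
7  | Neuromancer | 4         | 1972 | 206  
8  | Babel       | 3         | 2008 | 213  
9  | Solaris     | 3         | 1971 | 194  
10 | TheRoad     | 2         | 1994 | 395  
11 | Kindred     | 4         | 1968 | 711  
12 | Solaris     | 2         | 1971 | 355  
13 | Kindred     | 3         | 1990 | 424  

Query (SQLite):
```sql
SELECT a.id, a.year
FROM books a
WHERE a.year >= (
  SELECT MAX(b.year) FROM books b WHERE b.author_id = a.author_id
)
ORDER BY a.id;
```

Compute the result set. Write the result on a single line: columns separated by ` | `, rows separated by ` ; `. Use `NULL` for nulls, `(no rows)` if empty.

For each books row a, compute MAX(year) over rows sharing a.author_id.
Keep row a if a.year >= that per-group MAX.
  author_id=1: MAX(year) = 1960
  author_id=2: MAX(year) = 2022
  author_id=3: MAX(year) = 2008
  author_id=4: MAX(year) = 2002
  author_id=5: MAX(year) = 1976

1 | 2002 ; 2 | 1976 ; 3 | 1960 ; 4 | 2022 ; 8 | 2008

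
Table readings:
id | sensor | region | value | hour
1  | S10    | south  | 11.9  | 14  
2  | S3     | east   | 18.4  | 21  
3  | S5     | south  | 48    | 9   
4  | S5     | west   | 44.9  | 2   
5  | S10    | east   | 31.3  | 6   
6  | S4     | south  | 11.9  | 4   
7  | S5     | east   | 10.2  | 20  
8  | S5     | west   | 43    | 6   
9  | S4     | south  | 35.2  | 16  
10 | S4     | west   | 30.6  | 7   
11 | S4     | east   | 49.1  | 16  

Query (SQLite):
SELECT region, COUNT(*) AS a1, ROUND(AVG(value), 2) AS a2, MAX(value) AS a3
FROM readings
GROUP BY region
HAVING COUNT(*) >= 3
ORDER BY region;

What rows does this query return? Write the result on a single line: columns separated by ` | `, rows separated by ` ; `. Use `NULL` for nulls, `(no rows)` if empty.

east | 4 | 27.25 | 49.1 ; south | 4 | 26.75 | 48 ; west | 3 | 39.5 | 44.9

Group readings by region.
Per group compute: COUNT(*), ROUND(AVG(value), 2), MAX(value).
HAVING: drop groups with fewer than 3 rows.
  east: ids {2, 5, 7, 11} → COUNT(*)=4, ROUND(AVG(value), 2)=27.25, MAX(value)=49.1
  south: ids {1, 3, 6, 9} → COUNT(*)=4, ROUND(AVG(value), 2)=26.75, MAX(value)=48
  west: ids {4, 8, 10} → COUNT(*)=3, ROUND(AVG(value), 2)=39.5, MAX(value)=44.9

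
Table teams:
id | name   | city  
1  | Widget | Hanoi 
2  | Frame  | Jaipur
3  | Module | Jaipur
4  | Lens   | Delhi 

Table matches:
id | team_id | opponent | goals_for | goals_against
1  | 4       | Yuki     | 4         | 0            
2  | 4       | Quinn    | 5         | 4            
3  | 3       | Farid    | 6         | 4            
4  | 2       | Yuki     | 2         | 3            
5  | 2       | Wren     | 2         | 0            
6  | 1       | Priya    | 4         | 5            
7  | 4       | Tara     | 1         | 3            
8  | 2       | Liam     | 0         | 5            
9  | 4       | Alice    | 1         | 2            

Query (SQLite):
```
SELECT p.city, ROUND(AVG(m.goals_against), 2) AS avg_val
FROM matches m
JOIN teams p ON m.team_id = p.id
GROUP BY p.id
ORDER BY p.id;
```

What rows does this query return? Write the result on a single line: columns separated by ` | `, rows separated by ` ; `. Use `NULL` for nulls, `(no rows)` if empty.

Join each matches row to its teams via team_id.
Group joined rows by teams.id; compute ROUND(AVG(m.goals_against), 2) per group.
  1: ids {6} → ROUND(AVG(m.goals_against), 2)=5
  2: ids {4, 5, 8} → ROUND(AVG(m.goals_against), 2)=2.67
  3: ids {3} → ROUND(AVG(m.goals_against), 2)=4
  4: ids {1, 2, 7, 9} → ROUND(AVG(m.goals_against), 2)=2.25

Hanoi | 5 ; Jaipur | 2.67 ; Jaipur | 4 ; Delhi | 2.25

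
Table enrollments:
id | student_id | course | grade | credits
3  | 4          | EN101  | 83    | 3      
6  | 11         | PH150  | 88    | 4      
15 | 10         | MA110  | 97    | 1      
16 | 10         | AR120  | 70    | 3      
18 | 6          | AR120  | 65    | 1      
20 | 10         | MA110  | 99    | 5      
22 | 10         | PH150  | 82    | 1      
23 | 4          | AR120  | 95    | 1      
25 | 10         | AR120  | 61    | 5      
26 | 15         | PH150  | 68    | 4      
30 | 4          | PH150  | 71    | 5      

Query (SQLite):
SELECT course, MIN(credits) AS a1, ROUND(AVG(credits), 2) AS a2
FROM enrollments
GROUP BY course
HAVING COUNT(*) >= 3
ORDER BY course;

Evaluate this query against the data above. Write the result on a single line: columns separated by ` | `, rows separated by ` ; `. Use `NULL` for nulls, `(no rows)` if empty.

Group enrollments by course.
Per group compute: MIN(credits), ROUND(AVG(credits), 2).
HAVING: drop groups with fewer than 3 rows.
  AR120: ids {16, 18, 23, 25} → MIN(credits)=1, ROUND(AVG(credits), 2)=2.5
  EN101: ids {3} → MIN(credits)=3, ROUND(AVG(credits), 2)=3
  MA110: ids {15, 20} → MIN(credits)=1, ROUND(AVG(credits), 2)=3
  PH150: ids {6, 22, 26, 30} → MIN(credits)=1, ROUND(AVG(credits), 2)=3.5

AR120 | 1 | 2.5 ; PH150 | 1 | 3.5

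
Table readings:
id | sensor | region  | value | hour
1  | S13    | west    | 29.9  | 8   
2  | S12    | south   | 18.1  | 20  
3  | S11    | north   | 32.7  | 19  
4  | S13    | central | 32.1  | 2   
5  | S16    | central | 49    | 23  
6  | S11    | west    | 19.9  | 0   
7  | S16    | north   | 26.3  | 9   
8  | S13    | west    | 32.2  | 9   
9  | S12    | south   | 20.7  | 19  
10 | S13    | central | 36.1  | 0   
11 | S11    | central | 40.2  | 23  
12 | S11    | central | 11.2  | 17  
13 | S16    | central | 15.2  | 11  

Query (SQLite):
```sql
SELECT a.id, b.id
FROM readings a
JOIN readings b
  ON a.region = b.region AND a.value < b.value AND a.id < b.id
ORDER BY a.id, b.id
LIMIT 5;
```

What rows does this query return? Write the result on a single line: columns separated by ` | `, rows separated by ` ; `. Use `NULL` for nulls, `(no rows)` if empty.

Pairs (a,b) with same region, a.value < b.value, a.id < b.id.
region groups: central:{4,5,10,11,12,13} north:{3,7} south:{2,9} west:{1,6,8}
Ordered by (a.id, b.id); first 5.

1 | 8 ; 2 | 9 ; 4 | 5 ; 4 | 10 ; 4 | 11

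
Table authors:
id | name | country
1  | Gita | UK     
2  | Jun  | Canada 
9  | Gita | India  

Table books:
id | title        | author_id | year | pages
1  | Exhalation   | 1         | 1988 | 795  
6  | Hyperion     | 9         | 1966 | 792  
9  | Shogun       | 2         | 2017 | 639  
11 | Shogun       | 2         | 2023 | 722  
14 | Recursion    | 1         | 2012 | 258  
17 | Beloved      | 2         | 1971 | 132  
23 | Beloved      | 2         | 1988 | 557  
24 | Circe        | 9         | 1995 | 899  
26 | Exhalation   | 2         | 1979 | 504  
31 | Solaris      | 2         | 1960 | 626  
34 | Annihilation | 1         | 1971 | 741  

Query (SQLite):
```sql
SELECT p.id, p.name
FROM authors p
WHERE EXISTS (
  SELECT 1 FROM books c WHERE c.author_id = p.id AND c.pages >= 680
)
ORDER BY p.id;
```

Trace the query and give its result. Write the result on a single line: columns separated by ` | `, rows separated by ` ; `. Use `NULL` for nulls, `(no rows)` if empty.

1 | Gita ; 2 | Jun ; 9 | Gita

For each authors row, check whether any books with matching author_id has pages >= 680.
Keep rows where that is true.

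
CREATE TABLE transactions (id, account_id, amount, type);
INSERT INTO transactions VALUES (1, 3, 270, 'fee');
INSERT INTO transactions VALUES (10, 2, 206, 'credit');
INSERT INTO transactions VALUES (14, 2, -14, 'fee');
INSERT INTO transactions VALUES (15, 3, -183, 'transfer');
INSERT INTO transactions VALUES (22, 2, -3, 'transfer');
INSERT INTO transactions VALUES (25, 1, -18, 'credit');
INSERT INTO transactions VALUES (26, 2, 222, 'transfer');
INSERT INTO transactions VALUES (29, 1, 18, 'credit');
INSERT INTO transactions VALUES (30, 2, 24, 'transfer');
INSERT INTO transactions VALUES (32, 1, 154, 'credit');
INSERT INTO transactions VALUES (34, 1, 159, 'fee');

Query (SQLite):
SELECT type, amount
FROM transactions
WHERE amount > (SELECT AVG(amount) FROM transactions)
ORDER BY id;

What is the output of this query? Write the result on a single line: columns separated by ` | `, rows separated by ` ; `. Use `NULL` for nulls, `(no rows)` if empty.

fee | 270 ; credit | 206 ; transfer | 222 ; credit | 154 ; fee | 159

Scalar subquery: AVG(amount) over all transactions rows = 75.909091 (≈; comparison uses full precision).
Keep rows where amount > that value.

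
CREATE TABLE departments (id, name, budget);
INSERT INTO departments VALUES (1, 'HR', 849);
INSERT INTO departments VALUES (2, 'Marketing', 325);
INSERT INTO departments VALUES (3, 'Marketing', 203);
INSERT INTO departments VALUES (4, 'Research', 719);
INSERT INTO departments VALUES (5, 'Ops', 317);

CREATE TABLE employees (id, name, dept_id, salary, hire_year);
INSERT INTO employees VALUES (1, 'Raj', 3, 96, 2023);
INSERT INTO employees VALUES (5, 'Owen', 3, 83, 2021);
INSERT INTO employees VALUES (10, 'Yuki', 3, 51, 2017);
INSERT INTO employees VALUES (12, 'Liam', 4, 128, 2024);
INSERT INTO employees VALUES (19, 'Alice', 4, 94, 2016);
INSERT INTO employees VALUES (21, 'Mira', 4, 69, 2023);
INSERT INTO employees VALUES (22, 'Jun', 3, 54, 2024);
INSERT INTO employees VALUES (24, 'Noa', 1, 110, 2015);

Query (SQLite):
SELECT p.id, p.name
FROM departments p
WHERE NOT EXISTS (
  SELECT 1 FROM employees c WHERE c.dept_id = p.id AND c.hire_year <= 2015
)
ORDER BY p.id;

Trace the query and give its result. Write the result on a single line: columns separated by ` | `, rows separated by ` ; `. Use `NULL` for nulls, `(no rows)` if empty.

2 | Marketing ; 3 | Marketing ; 4 | Research ; 5 | Ops

For each departments row, check whether any employees with matching dept_id has hire_year <= 2015.
Keep rows where that is false.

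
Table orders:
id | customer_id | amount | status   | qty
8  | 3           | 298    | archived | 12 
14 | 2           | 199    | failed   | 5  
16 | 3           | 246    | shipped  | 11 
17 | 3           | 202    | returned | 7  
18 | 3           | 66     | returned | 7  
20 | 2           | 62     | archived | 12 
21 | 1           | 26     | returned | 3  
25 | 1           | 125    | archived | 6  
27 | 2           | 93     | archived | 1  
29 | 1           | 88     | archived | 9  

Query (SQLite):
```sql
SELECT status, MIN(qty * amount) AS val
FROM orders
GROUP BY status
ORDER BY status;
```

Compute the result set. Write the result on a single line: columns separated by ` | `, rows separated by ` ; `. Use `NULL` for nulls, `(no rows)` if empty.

For each row compute qty * amount.
Group by status; take MIN of the expression per group.
  archived: ids {8, 20, 25, 27, 29} → MIN(qty * amount)=93
  failed: ids {14} → MIN(qty * amount)=995
  returned: ids {17, 18, 21} → MIN(qty * amount)=78
  shipped: ids {16} → MIN(qty * amount)=2706

archived | 93 ; failed | 995 ; returned | 78 ; shipped | 2706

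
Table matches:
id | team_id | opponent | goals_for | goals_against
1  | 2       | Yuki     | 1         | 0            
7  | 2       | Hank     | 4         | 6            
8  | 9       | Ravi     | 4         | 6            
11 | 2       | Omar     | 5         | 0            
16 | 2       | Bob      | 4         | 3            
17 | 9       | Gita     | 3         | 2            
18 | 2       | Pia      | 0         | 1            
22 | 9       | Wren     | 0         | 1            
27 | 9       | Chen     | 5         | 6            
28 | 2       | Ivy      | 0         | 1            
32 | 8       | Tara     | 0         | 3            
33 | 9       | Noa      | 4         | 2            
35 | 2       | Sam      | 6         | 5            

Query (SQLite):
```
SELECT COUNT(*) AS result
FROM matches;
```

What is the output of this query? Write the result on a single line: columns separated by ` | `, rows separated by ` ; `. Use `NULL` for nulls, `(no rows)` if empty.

13

All goals_for values: [1, 4, 4, 5, 4, 3, 0, 0, 5, 0, 0, 4, 6].
COUNT(*) counts rows → 13.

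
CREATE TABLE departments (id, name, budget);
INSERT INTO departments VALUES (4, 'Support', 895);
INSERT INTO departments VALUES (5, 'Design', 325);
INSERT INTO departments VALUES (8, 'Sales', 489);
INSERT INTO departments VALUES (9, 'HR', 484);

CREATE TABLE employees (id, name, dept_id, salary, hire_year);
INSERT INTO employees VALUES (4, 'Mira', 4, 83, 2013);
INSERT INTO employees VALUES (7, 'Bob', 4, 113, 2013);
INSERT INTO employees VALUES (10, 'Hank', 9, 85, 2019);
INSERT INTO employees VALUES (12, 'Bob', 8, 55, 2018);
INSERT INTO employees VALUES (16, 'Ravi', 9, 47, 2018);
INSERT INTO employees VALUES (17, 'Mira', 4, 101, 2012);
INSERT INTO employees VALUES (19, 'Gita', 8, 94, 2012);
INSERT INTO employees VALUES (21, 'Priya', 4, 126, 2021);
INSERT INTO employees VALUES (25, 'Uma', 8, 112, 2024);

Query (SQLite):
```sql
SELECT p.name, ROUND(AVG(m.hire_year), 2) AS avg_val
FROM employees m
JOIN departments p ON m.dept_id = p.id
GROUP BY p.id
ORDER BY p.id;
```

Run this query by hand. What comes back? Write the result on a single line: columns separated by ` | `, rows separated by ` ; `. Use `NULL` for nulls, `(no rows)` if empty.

Support | 2014.75 ; Sales | 2018 ; HR | 2018.5

Join each employees row to its departments via dept_id.
Group joined rows by departments.id; compute ROUND(AVG(m.hire_year), 2) per group.
  4: ids {4, 7, 17, 21} → ROUND(AVG(m.hire_year), 2)=2014.75
  8: ids {12, 19, 25} → ROUND(AVG(m.hire_year), 2)=2018
  9: ids {10, 16} → ROUND(AVG(m.hire_year), 2)=2018.5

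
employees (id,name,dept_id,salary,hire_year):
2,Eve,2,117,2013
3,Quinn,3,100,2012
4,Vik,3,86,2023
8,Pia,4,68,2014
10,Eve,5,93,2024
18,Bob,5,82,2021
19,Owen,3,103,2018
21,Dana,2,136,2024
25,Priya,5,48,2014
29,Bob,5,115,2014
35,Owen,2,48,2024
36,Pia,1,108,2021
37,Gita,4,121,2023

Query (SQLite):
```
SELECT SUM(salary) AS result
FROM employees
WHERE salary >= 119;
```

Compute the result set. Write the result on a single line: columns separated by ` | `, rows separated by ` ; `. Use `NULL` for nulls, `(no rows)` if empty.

257

Rows where salary >= 119 → salary values: [136, 121].
SUM of non-NULL values = 257.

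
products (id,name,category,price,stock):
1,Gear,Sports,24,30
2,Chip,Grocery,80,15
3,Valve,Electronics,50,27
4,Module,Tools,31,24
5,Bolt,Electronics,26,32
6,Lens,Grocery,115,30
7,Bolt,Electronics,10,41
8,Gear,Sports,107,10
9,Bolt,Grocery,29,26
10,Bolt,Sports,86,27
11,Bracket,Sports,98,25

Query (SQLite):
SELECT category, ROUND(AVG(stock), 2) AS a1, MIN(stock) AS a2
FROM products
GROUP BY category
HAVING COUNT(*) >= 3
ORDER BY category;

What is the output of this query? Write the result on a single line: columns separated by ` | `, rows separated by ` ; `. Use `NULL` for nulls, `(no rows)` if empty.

Electronics | 33.33 | 27 ; Grocery | 23.67 | 15 ; Sports | 23 | 10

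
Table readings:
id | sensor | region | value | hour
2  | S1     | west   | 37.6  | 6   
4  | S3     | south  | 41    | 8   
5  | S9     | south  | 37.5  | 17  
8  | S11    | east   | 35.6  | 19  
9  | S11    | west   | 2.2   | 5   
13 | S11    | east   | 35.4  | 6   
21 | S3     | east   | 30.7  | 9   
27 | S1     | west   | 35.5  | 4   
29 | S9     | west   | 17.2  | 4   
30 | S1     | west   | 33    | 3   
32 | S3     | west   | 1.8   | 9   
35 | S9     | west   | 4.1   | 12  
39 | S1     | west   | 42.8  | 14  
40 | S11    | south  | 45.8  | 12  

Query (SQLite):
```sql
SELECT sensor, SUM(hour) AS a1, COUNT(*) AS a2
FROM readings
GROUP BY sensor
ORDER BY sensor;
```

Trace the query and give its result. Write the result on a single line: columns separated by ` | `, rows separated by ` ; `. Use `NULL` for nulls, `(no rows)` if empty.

S1 | 27 | 4 ; S11 | 42 | 4 ; S3 | 26 | 3 ; S9 | 33 | 3

Group readings by sensor.
Per group compute: SUM(hour), COUNT(*).
  S1: ids {2, 27, 30, 39} → SUM(hour)=27, COUNT(*)=4
  S11: ids {8, 9, 13, 40} → SUM(hour)=42, COUNT(*)=4
  S3: ids {4, 21, 32} → SUM(hour)=26, COUNT(*)=3
  S9: ids {5, 29, 35} → SUM(hour)=33, COUNT(*)=3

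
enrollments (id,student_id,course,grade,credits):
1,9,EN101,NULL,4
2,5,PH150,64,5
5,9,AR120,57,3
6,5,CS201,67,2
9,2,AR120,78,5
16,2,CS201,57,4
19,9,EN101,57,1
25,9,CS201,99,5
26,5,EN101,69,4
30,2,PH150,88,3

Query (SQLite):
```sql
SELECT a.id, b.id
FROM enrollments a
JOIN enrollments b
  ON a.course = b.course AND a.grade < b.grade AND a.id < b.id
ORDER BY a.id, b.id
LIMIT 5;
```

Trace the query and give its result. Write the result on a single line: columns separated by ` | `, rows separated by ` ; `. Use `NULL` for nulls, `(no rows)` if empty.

2 | 30 ; 5 | 9 ; 6 | 25 ; 16 | 25 ; 19 | 26

Pairs (a,b) with same course, a.grade < b.grade, a.id < b.id.
course groups: AR120:{5,9} CS201:{6,16,25} EN101:{1,19,26} PH150:{2,30}
Ordered by (a.id, b.id); first 5.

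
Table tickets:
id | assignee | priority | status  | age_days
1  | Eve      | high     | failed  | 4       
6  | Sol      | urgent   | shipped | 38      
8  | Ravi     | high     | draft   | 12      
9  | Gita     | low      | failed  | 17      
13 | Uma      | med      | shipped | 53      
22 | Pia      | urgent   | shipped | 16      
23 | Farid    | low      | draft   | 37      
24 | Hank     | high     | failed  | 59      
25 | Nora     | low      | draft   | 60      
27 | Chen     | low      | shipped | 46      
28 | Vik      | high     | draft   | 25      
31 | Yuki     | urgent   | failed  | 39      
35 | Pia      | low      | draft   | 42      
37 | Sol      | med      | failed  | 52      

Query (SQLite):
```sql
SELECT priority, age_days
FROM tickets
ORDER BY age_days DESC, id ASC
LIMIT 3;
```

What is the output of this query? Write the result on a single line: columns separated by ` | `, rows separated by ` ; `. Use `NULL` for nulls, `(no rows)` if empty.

Sort by age_days desc, tiebreak id asc: (60, id=25), (59, id=24), (53, id=13), (52, id=37), (46, id=27), (42, id=35) …. Take first 3.

low | 60 ; high | 59 ; med | 53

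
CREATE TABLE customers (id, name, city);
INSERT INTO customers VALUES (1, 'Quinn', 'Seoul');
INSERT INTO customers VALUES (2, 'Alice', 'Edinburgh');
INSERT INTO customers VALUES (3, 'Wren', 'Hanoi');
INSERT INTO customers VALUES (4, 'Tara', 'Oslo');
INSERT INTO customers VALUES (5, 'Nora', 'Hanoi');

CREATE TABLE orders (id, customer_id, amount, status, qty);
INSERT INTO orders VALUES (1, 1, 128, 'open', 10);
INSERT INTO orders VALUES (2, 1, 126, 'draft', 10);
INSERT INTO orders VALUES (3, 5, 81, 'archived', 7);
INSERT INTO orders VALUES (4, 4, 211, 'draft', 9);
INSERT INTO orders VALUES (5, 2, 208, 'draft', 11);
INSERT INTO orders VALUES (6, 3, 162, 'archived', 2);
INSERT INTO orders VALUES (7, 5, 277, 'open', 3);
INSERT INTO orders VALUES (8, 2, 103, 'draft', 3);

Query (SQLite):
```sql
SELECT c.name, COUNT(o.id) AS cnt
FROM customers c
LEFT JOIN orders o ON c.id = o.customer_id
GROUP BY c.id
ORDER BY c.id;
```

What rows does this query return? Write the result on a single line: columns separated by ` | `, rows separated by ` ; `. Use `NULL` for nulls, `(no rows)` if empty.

LEFT JOIN keeps every customers row; unmatched ones get NULL for orders columns.
Group by customers.id and compute COUNT(o.id). COUNT(col) of an all-NULL group is 0.
  1: ids {1, 2} → COUNT(o.id)=2
  2: ids {5, 8} → COUNT(o.id)=2
  3: ids {6} → COUNT(o.id)=1
  4: ids {4} → COUNT(o.id)=1
  5: ids {3, 7} → COUNT(o.id)=2

Quinn | 2 ; Alice | 2 ; Wren | 1 ; Tara | 1 ; Nora | 2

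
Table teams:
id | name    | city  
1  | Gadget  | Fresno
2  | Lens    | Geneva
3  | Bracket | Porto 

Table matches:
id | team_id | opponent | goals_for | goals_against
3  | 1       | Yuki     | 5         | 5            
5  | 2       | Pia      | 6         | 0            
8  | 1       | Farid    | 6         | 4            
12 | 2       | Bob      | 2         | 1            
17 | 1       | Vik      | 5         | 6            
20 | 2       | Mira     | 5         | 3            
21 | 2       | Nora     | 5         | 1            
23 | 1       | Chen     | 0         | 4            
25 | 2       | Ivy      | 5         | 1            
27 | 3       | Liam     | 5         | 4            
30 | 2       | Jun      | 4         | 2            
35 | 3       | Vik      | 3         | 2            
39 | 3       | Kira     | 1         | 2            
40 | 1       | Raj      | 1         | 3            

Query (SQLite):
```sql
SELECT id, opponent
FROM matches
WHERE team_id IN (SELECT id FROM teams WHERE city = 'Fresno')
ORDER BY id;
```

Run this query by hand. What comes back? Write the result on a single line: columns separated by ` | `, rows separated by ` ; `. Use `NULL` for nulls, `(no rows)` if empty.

3 | Yuki ; 8 | Farid ; 17 | Vik ; 23 | Chen ; 40 | Raj

Inner query: teams.id where city = 'Fresno'.
Outer: keep matches rows whose team_id is in that set.
Inner query → {1}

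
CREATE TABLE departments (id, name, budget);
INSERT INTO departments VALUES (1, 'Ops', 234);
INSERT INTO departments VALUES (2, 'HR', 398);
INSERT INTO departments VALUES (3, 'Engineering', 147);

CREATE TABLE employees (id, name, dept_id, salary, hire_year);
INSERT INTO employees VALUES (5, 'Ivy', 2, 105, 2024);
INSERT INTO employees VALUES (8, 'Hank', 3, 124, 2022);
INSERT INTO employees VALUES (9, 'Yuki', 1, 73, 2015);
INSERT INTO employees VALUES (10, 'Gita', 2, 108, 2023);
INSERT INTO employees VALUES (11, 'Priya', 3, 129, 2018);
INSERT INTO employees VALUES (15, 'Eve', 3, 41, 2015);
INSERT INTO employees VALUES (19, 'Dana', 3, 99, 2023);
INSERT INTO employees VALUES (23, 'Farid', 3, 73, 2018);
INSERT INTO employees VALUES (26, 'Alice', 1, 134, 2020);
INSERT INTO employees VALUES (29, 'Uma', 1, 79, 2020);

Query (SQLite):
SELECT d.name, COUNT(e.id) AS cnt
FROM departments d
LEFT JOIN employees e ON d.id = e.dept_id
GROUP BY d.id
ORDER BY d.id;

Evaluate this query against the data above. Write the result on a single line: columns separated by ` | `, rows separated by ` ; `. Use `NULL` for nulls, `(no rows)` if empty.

LEFT JOIN keeps every departments row; unmatched ones get NULL for employees columns.
Group by departments.id and compute COUNT(e.id). COUNT(col) of an all-NULL group is 0.
  1: ids {9, 26, 29} → COUNT(e.id)=3
  2: ids {5, 10} → COUNT(e.id)=2
  3: ids {8, 11, 15, 19, 23} → COUNT(e.id)=5

Ops | 3 ; HR | 2 ; Engineering | 5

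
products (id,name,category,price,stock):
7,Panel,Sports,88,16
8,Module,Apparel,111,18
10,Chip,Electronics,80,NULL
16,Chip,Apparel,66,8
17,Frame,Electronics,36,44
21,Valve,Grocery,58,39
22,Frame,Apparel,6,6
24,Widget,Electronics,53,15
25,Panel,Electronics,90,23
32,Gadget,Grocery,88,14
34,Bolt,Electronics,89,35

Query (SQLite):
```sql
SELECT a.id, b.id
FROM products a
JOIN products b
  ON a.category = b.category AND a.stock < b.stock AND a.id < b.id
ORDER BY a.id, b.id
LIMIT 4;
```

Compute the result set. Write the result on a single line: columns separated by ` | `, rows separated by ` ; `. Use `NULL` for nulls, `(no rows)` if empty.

24 | 25 ; 24 | 34 ; 25 | 34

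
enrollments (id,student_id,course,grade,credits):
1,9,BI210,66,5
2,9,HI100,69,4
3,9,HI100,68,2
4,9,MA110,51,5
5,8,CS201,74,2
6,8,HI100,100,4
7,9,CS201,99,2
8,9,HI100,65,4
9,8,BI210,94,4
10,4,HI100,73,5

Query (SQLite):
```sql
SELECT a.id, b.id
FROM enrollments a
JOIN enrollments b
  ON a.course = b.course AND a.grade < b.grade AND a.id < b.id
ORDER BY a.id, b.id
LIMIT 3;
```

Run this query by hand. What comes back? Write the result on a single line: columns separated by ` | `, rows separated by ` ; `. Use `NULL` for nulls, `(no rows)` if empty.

Pairs (a,b) with same course, a.grade < b.grade, a.id < b.id.
course groups: BI210:{1,9} CS201:{5,7} HI100:{2,3,6,8,10} MA110:{4}
Ordered by (a.id, b.id); first 3.

1 | 9 ; 2 | 6 ; 2 | 10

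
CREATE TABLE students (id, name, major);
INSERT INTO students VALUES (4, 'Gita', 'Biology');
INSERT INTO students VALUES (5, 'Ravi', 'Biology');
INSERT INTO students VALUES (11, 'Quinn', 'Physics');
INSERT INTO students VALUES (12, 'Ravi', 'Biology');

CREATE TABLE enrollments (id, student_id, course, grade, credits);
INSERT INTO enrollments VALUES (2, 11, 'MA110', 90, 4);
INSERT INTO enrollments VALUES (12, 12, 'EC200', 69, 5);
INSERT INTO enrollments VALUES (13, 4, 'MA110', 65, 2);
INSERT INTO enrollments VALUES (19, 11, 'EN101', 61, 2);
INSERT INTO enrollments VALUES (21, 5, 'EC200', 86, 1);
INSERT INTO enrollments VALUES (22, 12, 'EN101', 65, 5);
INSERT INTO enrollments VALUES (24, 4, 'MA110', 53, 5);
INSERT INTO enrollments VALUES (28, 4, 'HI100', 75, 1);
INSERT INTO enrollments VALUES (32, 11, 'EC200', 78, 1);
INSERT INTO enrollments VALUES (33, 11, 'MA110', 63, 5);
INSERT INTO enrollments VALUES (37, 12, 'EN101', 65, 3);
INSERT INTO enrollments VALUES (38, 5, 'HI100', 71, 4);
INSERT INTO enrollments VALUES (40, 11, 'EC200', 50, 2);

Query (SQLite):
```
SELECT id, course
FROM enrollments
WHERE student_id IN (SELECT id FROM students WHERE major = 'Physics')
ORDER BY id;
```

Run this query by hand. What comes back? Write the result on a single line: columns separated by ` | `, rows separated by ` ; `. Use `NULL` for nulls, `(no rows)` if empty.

Inner query: students.id where major = 'Physics'.
Outer: keep enrollments rows whose student_id is in that set.
Inner query → {11}

2 | MA110 ; 19 | EN101 ; 32 | EC200 ; 33 | MA110 ; 40 | EC200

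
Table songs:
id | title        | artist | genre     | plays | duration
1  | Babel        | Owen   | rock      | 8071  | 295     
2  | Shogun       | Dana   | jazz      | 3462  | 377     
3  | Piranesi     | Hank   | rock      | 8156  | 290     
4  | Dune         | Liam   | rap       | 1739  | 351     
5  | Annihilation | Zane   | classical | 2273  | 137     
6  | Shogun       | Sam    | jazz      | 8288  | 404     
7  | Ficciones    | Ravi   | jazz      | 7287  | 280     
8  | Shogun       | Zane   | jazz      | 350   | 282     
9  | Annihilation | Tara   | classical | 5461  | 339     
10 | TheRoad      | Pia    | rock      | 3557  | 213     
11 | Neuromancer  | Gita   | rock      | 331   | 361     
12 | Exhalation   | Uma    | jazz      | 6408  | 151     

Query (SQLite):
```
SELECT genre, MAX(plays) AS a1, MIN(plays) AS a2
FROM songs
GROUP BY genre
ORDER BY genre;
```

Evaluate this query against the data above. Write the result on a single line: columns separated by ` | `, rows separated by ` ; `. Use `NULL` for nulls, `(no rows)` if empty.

Group songs by genre.
Per group compute: MAX(plays), MIN(plays).
  classical: ids {5, 9} → MAX(plays)=5461, MIN(plays)=2273
  jazz: ids {2, 6, 7, 8, 12} → MAX(plays)=8288, MIN(plays)=350
  rap: ids {4} → MAX(plays)=1739, MIN(plays)=1739
  rock: ids {1, 3, 10, 11} → MAX(plays)=8156, MIN(plays)=331

classical | 5461 | 2273 ; jazz | 8288 | 350 ; rap | 1739 | 1739 ; rock | 8156 | 331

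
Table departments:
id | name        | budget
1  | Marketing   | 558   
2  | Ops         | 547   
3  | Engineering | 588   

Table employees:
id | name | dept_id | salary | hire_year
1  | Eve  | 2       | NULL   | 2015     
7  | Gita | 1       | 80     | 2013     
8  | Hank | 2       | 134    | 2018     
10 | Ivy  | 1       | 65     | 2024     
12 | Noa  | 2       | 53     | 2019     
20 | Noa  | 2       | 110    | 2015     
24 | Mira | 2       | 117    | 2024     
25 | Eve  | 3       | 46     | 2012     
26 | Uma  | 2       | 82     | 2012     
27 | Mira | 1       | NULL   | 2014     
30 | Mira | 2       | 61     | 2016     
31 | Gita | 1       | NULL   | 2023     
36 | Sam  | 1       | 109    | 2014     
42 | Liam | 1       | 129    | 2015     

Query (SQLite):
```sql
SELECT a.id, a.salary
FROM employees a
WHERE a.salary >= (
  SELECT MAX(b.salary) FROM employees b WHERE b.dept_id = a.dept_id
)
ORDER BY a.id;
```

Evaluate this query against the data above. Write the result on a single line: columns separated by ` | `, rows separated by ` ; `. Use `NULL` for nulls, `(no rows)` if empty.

For each employees row a, compute MAX(salary) over rows sharing a.dept_id.
Keep row a if a.salary >= that per-group MAX.
  dept_id=1: MAX(salary) = 129
  dept_id=2: MAX(salary) = 134
  dept_id=3: MAX(salary) = 46

8 | 134 ; 25 | 46 ; 42 | 129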